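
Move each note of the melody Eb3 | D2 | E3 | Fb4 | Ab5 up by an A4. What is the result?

Eb3 up an augmented fourth is A3.
D2: a fourth up reaches G, and 6 semitones makes it G#2.
E3 up an augmented fourth is A#3.
An augmented fourth up from Fb4 gives Bb4.
An augmented fourth up from Ab5 gives D6.

A3 G#2 A#3 Bb4 D6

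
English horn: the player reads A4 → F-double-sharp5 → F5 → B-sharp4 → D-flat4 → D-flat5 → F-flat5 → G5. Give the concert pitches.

D4 B#4 Bb4 E#4 Gb3 Gb4 Bbb4 C5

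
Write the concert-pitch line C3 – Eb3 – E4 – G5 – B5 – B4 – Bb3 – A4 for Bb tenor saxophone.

D4 F4 F#5 A6 C#7 C#6 C5 B5

Written C4 sounds as Bb2 on the Bb tenor saxophone, so concert pitches are written a major ninth up.
C3 to D4
Eb3 to F4
E4 to F#5
G5 to A6
B5 to C#7
B4 to C#6
Bb3 to C5
A4 to B5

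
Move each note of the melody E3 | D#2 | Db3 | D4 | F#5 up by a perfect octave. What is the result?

E3: an octave up reaches E, and 12 semitones makes it E4.
D#2 up a perfect octave is D#3.
Db3 up a perfect octave is Db4.
D4 up a perfect octave is D5.
F#5 up a perfect octave is F#6.

E4 D#3 Db4 D5 F#6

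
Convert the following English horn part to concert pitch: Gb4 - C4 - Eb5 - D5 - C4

Cb4 F3 Ab4 G4 F3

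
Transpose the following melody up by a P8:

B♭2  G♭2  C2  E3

Bb3 Gb3 C3 E4

A perfect octave up from Bb2 gives Bb3.
Gb2: an octave up reaches G, and 12 semitones makes it Gb3.
A perfect octave up from C2 gives C3.
E3 up a perfect octave is E4.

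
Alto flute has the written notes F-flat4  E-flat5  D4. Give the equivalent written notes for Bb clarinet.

Db4 C5 B3

First find concert pitch: the alto flute sounds a perfect fourth below written, so F-flat4 E-flat5 D4 sounds Cb4 Bb4 A3.
Then write for Bb clarinet: it sounds a major second below written, so the part must be a major second above concert.
Cb4 → Db4
Bb4 → C5
A3 → B3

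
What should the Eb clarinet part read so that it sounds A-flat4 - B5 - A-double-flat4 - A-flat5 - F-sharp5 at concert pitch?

F4 G#5 Fb4 F5 D#5

The Eb clarinet sounds a minor third above written, so the written part must be a minor third below concert — transpose each note down.
Ab4 gives F4
B5 gives G#5
Abb4 gives Fb4
Ab5 gives F5
F#5 gives D#5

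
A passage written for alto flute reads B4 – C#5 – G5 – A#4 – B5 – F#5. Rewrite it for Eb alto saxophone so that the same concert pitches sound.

D#5 E#5 B5 C##5 D#6 A#5

First find concert pitch: the alto flute sounds a perfect fourth below written, so B4 C#5 G5 A#4 B5 F#5 sounds F#4 G#4 D5 E#4 F#5 C#5.
Then write for Eb alto saxophone: it sounds a major sixth below written, so the part must be a major sixth above concert.
F#4 → D#5
G#4 → E#5
D5 → B5
E#4 → C##5
F#5 → D#6
C#5 → A#5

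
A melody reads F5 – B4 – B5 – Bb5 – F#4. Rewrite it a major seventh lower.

Gb4 C4 C5 Cb5 G3

F5 → Gb4
B4 → C4
B5 → C5
Bb5 → Cb5
F#4 → G3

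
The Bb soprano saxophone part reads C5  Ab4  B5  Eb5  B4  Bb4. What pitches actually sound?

Bb4 Gb4 A5 Db5 A4 Ab4

Written C4 on the Bb soprano saxophone sounds as Bb3, a major second lower; apply that shift to every note.
C5 to Bb4
Ab4 to Gb4
B5 to A5
Eb5 to Db5
B4 to A4
Bb4 to Ab4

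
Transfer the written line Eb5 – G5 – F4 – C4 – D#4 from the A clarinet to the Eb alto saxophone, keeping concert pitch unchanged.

First find concert pitch: the A clarinet sounds a minor third below written, so Eb5 G5 F4 C4 D#4 sounds C5 E5 D4 A3 B#3.
Then write for Eb alto saxophone: it sounds a major sixth below written, so the part must be a major sixth above concert.
C5 → A5
E5 → C#6
D4 → B4
A3 → F#4
B#3 → G##4

A5 C#6 B4 F#4 G##4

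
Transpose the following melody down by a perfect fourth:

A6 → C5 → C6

A6 -> E6
C5 -> G4
C6 -> G5

E6 G4 G5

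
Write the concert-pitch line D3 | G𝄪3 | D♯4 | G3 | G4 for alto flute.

G3 C##4 G#4 C4 C5

The alto flute sounds a perfect fourth below written, so the written part must be a perfect fourth above concert — transpose each note up.
D3 to G3
G##3 to C##4
D#4 to G#4
G3 to C4
G4 to C5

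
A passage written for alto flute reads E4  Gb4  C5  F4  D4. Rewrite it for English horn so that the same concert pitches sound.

First find concert pitch: the alto flute sounds a perfect fourth below written, so E4 Gb4 C5 F4 D4 sounds B3 Db4 G4 C4 A3.
Then write for English horn: it sounds a perfect fifth below written, so the part must be a perfect fifth above concert.
B3 → F#4
Db4 → Ab4
G4 → D5
C4 → G4
A3 → E4

F#4 Ab4 D5 G4 E4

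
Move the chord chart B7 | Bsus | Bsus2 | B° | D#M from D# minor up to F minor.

Db7 Dbsus Dbsus2 Db° FM

D# minor up to F minor is a diminished third; each chord root moves by that interval while the quality stays the same.
B7: root B up a diminished third → Db, giving Db7.
Bsus: root B up a diminished third → Db, giving Dbsus.
Bsus2: root B up a diminished third → Db, giving Dbsus2.
B°: root B up a diminished third → Db, giving Db°.
D#M: root D# up a diminished third → F, giving FM.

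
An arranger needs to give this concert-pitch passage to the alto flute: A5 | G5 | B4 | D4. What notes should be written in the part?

Written C4 sounds as G3 on the alto flute, so concert pitches are written a perfect fourth up.
A5 → D6
G5 → C6
B4 → E5
D4 → G4

D6 C6 E5 G4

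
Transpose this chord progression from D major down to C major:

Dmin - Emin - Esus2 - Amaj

D major down to C major is a major second; each chord root moves by that interval while the quality stays the same.
Dmin: root D down a major second → C, giving Cmin.
Emin: root E down a major second → D, giving Dmin.
Esus2: root E down a major second → D, giving Dsus2.
Amaj: root A down a major second → G, giving Gmaj.

Cmin Dmin Dsus2 Gmaj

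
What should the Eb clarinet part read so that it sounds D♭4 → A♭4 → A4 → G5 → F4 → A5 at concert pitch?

Bb3 F4 F#4 E5 D4 F#5

Written C4 sounds as Eb4 on the Eb clarinet, so concert pitches are written a minor third down.
Db4 becomes Bb3
Ab4 becomes F4
A4 becomes F#4
G5 becomes E5
F4 becomes D4
A5 becomes F#5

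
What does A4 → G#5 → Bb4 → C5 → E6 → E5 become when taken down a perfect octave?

A3 G#4 Bb3 C4 E5 E4

A perfect octave down from A4 gives A3.
G#5 down a perfect octave is G#4.
Bb4: an octave down reaches B, and 12 semitones makes it Bb3.
A perfect octave down from C5 gives C4.
E6 down a perfect octave is E5.
A perfect octave down from E5 gives E4.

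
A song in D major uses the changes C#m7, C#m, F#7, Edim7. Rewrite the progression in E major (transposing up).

D major up to E major is a major second; each chord root moves by that interval while the quality stays the same.
C#m7: root C# up a major second → D#, giving D#m7.
C#m: root C# up a major second → D#, giving D#m.
F#7: root F# up a major second → G#, giving G#7.
Edim7: root E up a major second → F#, giving F#dim7.

D#m7 D#m G#7 F#dim7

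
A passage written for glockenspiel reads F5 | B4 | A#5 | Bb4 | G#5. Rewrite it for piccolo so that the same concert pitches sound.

First find concert pitch: the glockenspiel sounds a perfect fifteenth above written, so F5 B4 A#5 Bb4 G#5 sounds F7 B6 A#7 Bb6 G#7.
Then write for piccolo: it sounds a perfect octave above written, so the part must be a perfect octave below concert.
F7 → F6
B6 → B5
A#7 → A#6
Bb6 → Bb5
G#7 → G#6

F6 B5 A#6 Bb5 G#6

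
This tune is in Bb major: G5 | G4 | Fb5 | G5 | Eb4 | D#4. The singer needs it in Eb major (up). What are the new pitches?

C6 C5 Bbb5 C6 Ab4 G#4

From Bb up to Eb is a perfect fourth; apply that to each pitch.
G5 -> C6
G4 -> C5
Fb5 -> Bbb5
G5 -> C6
Eb4 -> Ab4
D#4 -> G#4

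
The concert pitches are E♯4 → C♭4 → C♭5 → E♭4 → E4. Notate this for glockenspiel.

E#2 Cb2 Cb3 Eb2 E2

Written C4 sounds as C6 on the glockenspiel, so concert pitches are written a perfect fifteenth down.
E#4 to E#2
Cb4 to Cb2
Cb5 to Cb3
Eb4 to Eb2
E4 to E2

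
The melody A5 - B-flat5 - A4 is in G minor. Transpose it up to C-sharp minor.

D#6 E6 D#5

G minor to C-sharp minor up is an augmented fourth, so every note moves up by that interval.
A5 → D#6
Bb5 → E6
A4 → D#5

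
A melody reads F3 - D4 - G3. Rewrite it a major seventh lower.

F3 gives Gb2
D4 gives Eb3
G3 gives Ab2

Gb2 Eb3 Ab2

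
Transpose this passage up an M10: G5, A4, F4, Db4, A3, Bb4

A major tenth up from G5 gives B6.
A major tenth up from A4 gives C#6.
A major tenth up from F4 gives A5.
A major tenth up from Db4 gives F5.
A major tenth up from A3 gives C#5.
Bb4 up a major tenth is D6.

B6 C#6 A5 F5 C#5 D6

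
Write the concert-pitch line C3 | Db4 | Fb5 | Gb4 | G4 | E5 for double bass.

C4 Db5 Fb6 Gb5 G5 E6

Written C4 sounds as C3 on the double bass, so concert pitches are written a perfect octave up.
C3 to C4
Db4 to Db5
Fb5 to Fb6
Gb4 to Gb5
G4 to G5
E5 to E6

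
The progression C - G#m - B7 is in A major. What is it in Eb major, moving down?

Gb Dm F7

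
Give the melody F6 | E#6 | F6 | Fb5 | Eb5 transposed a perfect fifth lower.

Bb5 A#5 Bb5 Bbb4 Ab4

F6 down a perfect fifth is Bb5.
E#6: a fifth down reaches A, and 7 semitones makes it A#5.
A perfect fifth down from F6 gives Bb5.
Fb5 down a perfect fifth is Bbb4.
A perfect fifth down from Eb5 gives Ab4.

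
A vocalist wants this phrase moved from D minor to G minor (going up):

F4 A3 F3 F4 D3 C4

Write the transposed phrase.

From D up to G is a perfect fourth; apply that to each pitch.
F4 -> Bb4
A3 -> D4
F3 -> Bb3
F4 -> Bb4
D3 -> G3
C4 -> F4

Bb4 D4 Bb3 Bb4 G3 F4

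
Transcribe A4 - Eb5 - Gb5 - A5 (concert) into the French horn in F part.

E5 Bb5 Db6 E6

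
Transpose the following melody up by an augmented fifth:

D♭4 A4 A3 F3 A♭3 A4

A4 E#5 E#4 C#4 E4 E#5

Db4 up an augmented fifth is A4.
A4: a fifth up reaches E, and 8 semitones makes it E#5.
An augmented fifth up from A3 gives E#4.
F3: a fifth up reaches C, and 8 semitones makes it C#4.
Ab3: a fifth up reaches E, and 8 semitones makes it E4.
An augmented fifth up from A4 gives E#5.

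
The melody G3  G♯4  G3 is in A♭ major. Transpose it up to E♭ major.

D4 D#5 D4

From A♭ up to E♭ is a perfect fifth; apply that to each pitch.
G3 → D4
G#4 → D#5
G3 → D4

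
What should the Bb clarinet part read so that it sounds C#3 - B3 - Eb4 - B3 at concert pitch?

The Bb clarinet sounds a major second below written, so the written part must be a major second above concert — transpose each note up.
C#3 gives D#3
B3 gives C#4
Eb4 gives F4
B3 gives C#4

D#3 C#4 F4 C#4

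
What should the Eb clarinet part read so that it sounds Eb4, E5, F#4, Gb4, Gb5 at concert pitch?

C4 C#5 D#4 Eb4 Eb5

Written C4 sounds as Eb4 on the Eb clarinet, so concert pitches are written a minor third down.
Eb4 becomes C4
E5 becomes C#5
F#4 becomes D#4
Gb4 becomes Eb4
Gb5 becomes Eb5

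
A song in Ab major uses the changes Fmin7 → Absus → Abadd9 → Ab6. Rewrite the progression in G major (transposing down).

Emin7 Gsus Gadd9 G6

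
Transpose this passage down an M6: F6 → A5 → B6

Ab5 C5 D6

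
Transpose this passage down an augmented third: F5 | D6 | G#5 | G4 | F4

Dbb5 Bbb5 Eb5 Ebb4 Dbb4

F5 to Dbb5
D6 to Bbb5
G#5 to Eb5
G4 to Ebb4
F4 to Dbb4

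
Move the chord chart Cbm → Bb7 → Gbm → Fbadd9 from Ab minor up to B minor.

Dm C#7 Am Gadd9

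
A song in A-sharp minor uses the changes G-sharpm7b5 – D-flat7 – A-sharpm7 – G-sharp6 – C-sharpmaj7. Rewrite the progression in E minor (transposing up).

A-sharp minor up to E minor is a diminished fifth; each chord root moves by that interval while the quality stays the same.
G-sharpm7b5: root G-sharp up a diminished fifth → D, giving Dm7b5.
D-flat7: root D-flat up a diminished fifth → Abb, giving Abb7.
A-sharpm7: root A-sharp up a diminished fifth → E, giving Em7.
G-sharp6: root G-sharp up a diminished fifth → D, giving D6.
C-sharpmaj7: root C-sharp up a diminished fifth → G, giving Gmaj7.

Dm7b5 Abb7 Em7 D6 Gmaj7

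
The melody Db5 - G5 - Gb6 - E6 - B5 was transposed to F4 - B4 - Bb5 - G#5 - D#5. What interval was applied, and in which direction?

From Db5 to F4 is 6 letter names — a sixth of some quality.
F4 to Db5 is 8 semitones, which makes it a minor sixth; the second version is lower, so the direction is down.
Checking another pair — B5 → D#5 — gives the same interval.

down a minor sixth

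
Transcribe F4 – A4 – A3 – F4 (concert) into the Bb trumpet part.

G4 B4 B3 G4

The Bb trumpet sounds a major second below written, so the written part must be a major second above concert — transpose each note up.
F4 to G4
A4 to B4
A3 to B3
F4 to G4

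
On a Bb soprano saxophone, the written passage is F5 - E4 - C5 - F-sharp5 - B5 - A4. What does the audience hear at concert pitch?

The Bb soprano saxophone sounds a major second below written, so transpose each written note down a major second.
F5 becomes Eb5
E4 becomes D4
C5 becomes Bb4
F#5 becomes E5
B5 becomes A5
A4 becomes G4

Eb5 D4 Bb4 E5 A5 G4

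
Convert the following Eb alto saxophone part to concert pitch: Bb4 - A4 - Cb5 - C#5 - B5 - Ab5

The Eb alto saxophone sounds a major sixth below written, so transpose each written note down a major sixth.
Bb4 → Db4
A4 → C4
Cb5 → Ebb4
C#5 → E4
B5 → D5
Ab5 → Cb5

Db4 C4 Ebb4 E4 D5 Cb5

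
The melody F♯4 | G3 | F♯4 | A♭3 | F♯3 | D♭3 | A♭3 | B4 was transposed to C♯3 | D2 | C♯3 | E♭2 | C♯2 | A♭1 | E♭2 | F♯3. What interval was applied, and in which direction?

down a perfect eleventh

Take the first pair: F#4 → C#3. F to C spans 11 letter names, so the interval is some kind of eleventh.
C#3 to F#4 is 17 semitones, which makes it a perfect eleventh; the second version is lower, so the direction is down.
Checking another pair — B4 → F#3 — gives the same interval.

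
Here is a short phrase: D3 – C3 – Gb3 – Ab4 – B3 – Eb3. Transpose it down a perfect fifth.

G2 F2 Cb3 Db4 E3 Ab2

D3 to G2
C3 to F2
Gb3 to Cb3
Ab4 to Db4
B3 to E3
Eb3 to Ab2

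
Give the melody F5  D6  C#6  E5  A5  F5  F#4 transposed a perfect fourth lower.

F5 gives C5
D6 gives A5
C#6 gives G#5
E5 gives B4
A5 gives E5
F5 gives C5
F#4 gives C#4

C5 A5 G#5 B4 E5 C5 C#4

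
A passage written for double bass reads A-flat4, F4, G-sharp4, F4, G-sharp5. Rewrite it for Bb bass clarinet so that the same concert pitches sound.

First find concert pitch: the double bass sounds a perfect octave below written, so A-flat4 F4 G-sharp4 F4 G-sharp5 sounds Ab3 F3 G#3 F3 G#4.
Then write for Bb bass clarinet: it sounds a major ninth below written, so the part must be a major ninth above concert.
Ab3 → Bb4
F3 → G4
G#3 → A#4
F3 → G4
G#4 → A#5

Bb4 G4 A#4 G4 A#5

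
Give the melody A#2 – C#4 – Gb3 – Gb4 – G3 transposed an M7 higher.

A#2 to G##3
C#4 to B#4
Gb3 to F4
Gb4 to F5
G3 to F#4

G##3 B#4 F4 F5 F#4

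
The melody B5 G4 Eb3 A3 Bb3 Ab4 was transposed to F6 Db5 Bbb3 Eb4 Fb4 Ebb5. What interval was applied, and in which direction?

up a diminished fifth

Take the first pair: B5 → F6. B to F spans 5 letter names, so the interval is some kind of fifth.
B5 to F6 is 6 semitones, which makes it a diminished fifth; the second version is higher, so the direction is up.
Checking another pair — Ab4 → Ebb5 — gives the same interval.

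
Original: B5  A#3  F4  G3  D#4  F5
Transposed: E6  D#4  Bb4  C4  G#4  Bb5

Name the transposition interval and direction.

up a perfect fourth

Take the first pair: B5 → E6. B to E spans 4 letter names, so the interval is some kind of fourth.
B5 to E6 is 5 semitones, which makes it a perfect fourth; the second version is higher, so the direction is up.
Checking another pair — F5 → Bb5 — gives the same interval.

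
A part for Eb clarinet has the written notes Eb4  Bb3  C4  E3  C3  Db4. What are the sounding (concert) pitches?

The Eb clarinet sounds a minor third above written, so transpose each written note up a minor third.
Eb4 -> Gb4
Bb3 -> Db4
C4 -> Eb4
E3 -> G3
C3 -> Eb3
Db4 -> Fb4

Gb4 Db4 Eb4 G3 Eb3 Fb4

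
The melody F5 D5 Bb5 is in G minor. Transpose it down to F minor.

G minor to F minor down is a major second, so every note moves down by that interval.
F5 to Eb5
D5 to C5
Bb5 to Ab5

Eb5 C5 Ab5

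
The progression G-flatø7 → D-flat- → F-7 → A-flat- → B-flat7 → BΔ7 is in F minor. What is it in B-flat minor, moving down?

Cbø7 Gb- Bb-7 Db- Eb7 EΔ7

F minor down to B-flat minor is a perfect fifth; each chord root moves by that interval while the quality stays the same.
G-flatø7: root G-flat down a perfect fifth → Cb, giving Cbø7.
D-flat-: root D-flat down a perfect fifth → Gb, giving Gb-.
F-7: root F down a perfect fifth → Bb, giving Bb-7.
A-flat-: root A-flat down a perfect fifth → Db, giving Db-.
B-flat7: root B-flat down a perfect fifth → Eb, giving Eb7.
BΔ7: root B down a perfect fifth → E, giving EΔ7.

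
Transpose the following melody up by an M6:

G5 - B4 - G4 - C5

E6 G#5 E5 A5

G5 -> E6
B4 -> G#5
G4 -> E5
C5 -> A5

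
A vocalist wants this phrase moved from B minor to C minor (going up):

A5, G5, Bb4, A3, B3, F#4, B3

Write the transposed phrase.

Bb5 Ab5 Cb5 Bb3 C4 G4 C4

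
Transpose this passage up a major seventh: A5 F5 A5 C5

G#6 E6 G#6 B5

A5 gives G#6
F5 gives E6
A5 gives G#6
C5 gives B5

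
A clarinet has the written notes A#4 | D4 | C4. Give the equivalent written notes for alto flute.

First find concert pitch: the A clarinet sounds a minor third below written, so A#4 D4 C4 sounds F##4 B3 A3.
Then write for alto flute: it sounds a perfect fourth below written, so the part must be a perfect fourth above concert.
F##4 → B#4
B3 → E4
A3 → D4

B#4 E4 D4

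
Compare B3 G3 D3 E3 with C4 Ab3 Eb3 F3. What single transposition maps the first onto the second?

Take the first pair: B3 → C4. B to C spans 2 letter names, so the interval is some kind of second.
B3 to C4 is 1 semitone, which makes it a minor second; the second version is higher, so the direction is up.
Checking another pair — E3 → F3 — gives the same interval.

up a minor second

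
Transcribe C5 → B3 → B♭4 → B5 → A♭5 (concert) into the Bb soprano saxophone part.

The Bb soprano saxophone sounds a major second below written, so the written part must be a major second above concert — transpose each note up.
C5 gives D5
B3 gives C#4
Bb4 gives C5
B5 gives C#6
Ab5 gives Bb5

D5 C#4 C5 C#6 Bb5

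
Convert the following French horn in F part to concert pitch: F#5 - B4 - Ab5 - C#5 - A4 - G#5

B4 E4 Db5 F#4 D4 C#5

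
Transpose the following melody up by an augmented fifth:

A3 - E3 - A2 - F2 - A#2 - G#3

E#4 B#3 E#3 C#3 E##3 D##4

A3 up an augmented fifth is E#4.
An augmented fifth up from E3 gives B#3.
An augmented fifth up from A2 gives E#3.
F2: a fifth up reaches C, and 8 semitones makes it C#3.
A#2: a fifth up reaches E, and 8 semitones makes it E##3.
An augmented fifth up from G#3 gives D##4.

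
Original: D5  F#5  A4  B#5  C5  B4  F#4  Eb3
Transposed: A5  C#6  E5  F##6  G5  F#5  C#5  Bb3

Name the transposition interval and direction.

up a perfect fifth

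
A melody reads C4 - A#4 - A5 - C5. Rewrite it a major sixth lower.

Eb3 C#4 C5 Eb4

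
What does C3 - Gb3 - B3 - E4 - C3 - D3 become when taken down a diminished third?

A#2 E3 G##3 C##4 A#2 B#2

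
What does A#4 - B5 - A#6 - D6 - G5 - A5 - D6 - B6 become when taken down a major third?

A#4 down a major third is F#4.
B5 down a major third is G5.
A#6: a third down reaches F, and 4 semitones makes it F#6.
A major third down from D6 gives Bb5.
G5: a third down reaches E, and 4 semitones makes it Eb5.
A major third down from A5 gives F5.
D6 down a major third is Bb5.
B6: a third down reaches G, and 4 semitones makes it G6.

F#4 G5 F#6 Bb5 Eb5 F5 Bb5 G6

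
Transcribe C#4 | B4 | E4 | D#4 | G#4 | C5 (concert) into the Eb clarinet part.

A#3 G#4 C#4 B#3 E#4 A4

Written C4 sounds as Eb4 on the Eb clarinet, so concert pitches are written a minor third down.
C#4 -> A#3
B4 -> G#4
E4 -> C#4
D#4 -> B#3
G#4 -> E#4
C5 -> A4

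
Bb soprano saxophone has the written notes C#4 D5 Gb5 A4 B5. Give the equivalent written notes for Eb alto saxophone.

First find concert pitch: the Bb soprano saxophone sounds a major second below written, so C#4 D5 Gb5 A4 B5 sounds B3 C5 Fb5 G4 A5.
Then write for Eb alto saxophone: it sounds a major sixth below written, so the part must be a major sixth above concert.
B3 → G#4
C5 → A5
Fb5 → Db6
G4 → E5
A5 → F#6

G#4 A5 Db6 E5 F#6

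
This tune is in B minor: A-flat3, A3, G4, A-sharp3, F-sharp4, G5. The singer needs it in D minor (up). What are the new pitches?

From B up to D is a minor third; apply that to each pitch.
Ab3 becomes Cb4
A3 becomes C4
G4 becomes Bb4
A#3 becomes C#4
F#4 becomes A4
G5 becomes Bb5

Cb4 C4 Bb4 C#4 A4 Bb5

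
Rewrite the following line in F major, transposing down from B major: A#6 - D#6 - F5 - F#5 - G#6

From B down to F is an augmented fourth; apply that to each pitch.
A#6 to E6
D#6 to A5
F5 to Cb5
F#5 to C5
G#6 to D6

E6 A5 Cb5 C5 D6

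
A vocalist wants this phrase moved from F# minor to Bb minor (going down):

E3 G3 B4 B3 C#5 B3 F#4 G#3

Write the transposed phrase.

F# minor to Bb minor down is an augmented fifth, so every note moves down by that interval.
E3 → Ab2
G3 → Cb3
B4 → Eb4
B3 → Eb3
C#5 → F4
B3 → Eb3
F#4 → Bb3
G#3 → C3

Ab2 Cb3 Eb4 Eb3 F4 Eb3 Bb3 C3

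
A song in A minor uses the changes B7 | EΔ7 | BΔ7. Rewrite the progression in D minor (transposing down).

E7 AΔ7 EΔ7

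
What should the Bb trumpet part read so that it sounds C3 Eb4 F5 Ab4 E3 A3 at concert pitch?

D3 F4 G5 Bb4 F#3 B3

The Bb trumpet sounds a major second below written, so the written part must be a major second above concert — transpose each note up.
C3 → D3
Eb4 → F4
F5 → G5
Ab4 → Bb4
E3 → F#3
A3 → B3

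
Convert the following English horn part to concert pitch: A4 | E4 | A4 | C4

The English horn sounds a perfect fifth below written, so transpose each written note down a perfect fifth.
A4 to D4
E4 to A3
A4 to D4
C4 to F3

D4 A3 D4 F3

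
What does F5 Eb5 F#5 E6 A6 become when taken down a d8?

F#4 E4 F##4 E#5 A#5

F5 gives F#4
Eb5 gives E4
F#5 gives F##4
E6 gives E#5
A6 gives A#5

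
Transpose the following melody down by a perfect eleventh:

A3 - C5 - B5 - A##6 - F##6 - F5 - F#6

E2 G3 F#4 E##5 C##5 C4 C#5

A3 down a perfect eleventh is E2.
C5 down a perfect eleventh is G3.
A perfect eleventh down from B5 gives F#4.
A##6 down a perfect eleventh is E##5.
F##6 down a perfect eleventh is C##5.
F5 down a perfect eleventh is C4.
F#6: an eleventh down reaches C, and 17 semitones makes it C#5.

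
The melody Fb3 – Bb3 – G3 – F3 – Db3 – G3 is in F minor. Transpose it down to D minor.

Db3 G3 E3 D3 Bb2 E3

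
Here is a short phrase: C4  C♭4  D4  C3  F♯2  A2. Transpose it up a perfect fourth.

C4 becomes F4
Cb4 becomes Fb4
D4 becomes G4
C3 becomes F3
F#2 becomes B2
A2 becomes D3

F4 Fb4 G4 F3 B2 D3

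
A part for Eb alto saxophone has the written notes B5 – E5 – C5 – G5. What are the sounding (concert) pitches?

Written C4 on the Eb alto saxophone sounds as Eb3, a major sixth lower; apply that shift to every note.
B5 to D5
E5 to G4
C5 to Eb4
G5 to Bb4

D5 G4 Eb4 Bb4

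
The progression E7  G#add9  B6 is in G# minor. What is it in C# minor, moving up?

A7 C#add9 E6

G# minor up to C# minor is a perfect fourth; each chord root moves by that interval while the quality stays the same.
E7: root E up a perfect fourth → A, giving A7.
G#add9: root G# up a perfect fourth → C#, giving C#add9.
B6: root B up a perfect fourth → E, giving E6.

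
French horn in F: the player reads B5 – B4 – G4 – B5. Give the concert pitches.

E5 E4 C4 E5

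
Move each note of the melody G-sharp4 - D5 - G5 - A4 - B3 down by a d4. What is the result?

D##4 A#4 D#5 E#4 F##3

G#4 → D##4
D5 → A#4
G5 → D#5
A4 → E#4
B3 → F##3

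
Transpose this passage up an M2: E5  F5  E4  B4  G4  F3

F#5 G5 F#4 C#5 A4 G3

E5 → F#5
F5 → G5
E4 → F#4
B4 → C#5
G4 → A4
F3 → G3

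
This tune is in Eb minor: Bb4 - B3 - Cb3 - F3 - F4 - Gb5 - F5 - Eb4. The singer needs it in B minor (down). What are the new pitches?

From Eb down to B is a diminished fourth; apply that to each pitch.
Bb4 -> F#4
B3 -> F##3
Cb3 -> G2
F3 -> C#3
F4 -> C#4
Gb5 -> D5
F5 -> C#5
Eb4 -> B3

F#4 F##3 G2 C#3 C#4 D5 C#5 B3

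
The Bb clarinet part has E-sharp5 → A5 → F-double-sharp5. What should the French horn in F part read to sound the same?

First find concert pitch: the Bb clarinet sounds a major second below written, so E-sharp5 A5 F-double-sharp5 sounds D#5 G5 E#5.
Then write for French horn in F: it sounds a perfect fifth below written, so the part must be a perfect fifth above concert.
D#5 → A#5
G5 → D6
E#5 → B#5

A#5 D6 B#5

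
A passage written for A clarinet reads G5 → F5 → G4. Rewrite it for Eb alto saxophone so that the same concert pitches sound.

C#6 B5 C#5

First find concert pitch: the A clarinet sounds a minor third below written, so G5 F5 G4 sounds E5 D5 E4.
Then write for Eb alto saxophone: it sounds a major sixth below written, so the part must be a major sixth above concert.
E5 → C#6
D5 → B5
E4 → C#5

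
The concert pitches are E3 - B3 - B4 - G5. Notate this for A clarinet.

G3 D4 D5 Bb5

The A clarinet sounds a minor third below written, so the written part must be a minor third above concert — transpose each note up.
E3 -> G3
B3 -> D4
B4 -> D5
G5 -> Bb5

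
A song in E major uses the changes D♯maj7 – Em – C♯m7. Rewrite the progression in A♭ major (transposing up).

Gmaj7 Abm Fm7

E major up to A♭ major is a diminished fourth; each chord root moves by that interval while the quality stays the same.
D♯maj7: root D♯ up a diminished fourth → G, giving Gmaj7.
Em: root E up a diminished fourth → Ab, giving Abm.
C♯m7: root C♯ up a diminished fourth → F, giving Fm7.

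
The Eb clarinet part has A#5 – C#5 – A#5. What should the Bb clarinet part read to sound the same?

D#6 F#5 D#6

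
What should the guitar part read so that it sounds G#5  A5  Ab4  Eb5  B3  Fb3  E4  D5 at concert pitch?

The guitar sounds a perfect octave below written, so the written part must be a perfect octave above concert — transpose each note up.
G#5 gives G#6
A5 gives A6
Ab4 gives Ab5
Eb5 gives Eb6
B3 gives B4
Fb3 gives Fb4
E4 gives E5
D5 gives D6

G#6 A6 Ab5 Eb6 B4 Fb4 E5 D6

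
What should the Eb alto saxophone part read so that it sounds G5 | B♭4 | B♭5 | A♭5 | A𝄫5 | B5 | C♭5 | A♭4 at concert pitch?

Written C4 sounds as Eb3 on the Eb alto saxophone, so concert pitches are written a major sixth up.
G5 becomes E6
Bb4 becomes G5
Bb5 becomes G6
Ab5 becomes F6
Abb5 becomes Fb6
B5 becomes G#6
Cb5 becomes Ab5
Ab4 becomes F5

E6 G5 G6 F6 Fb6 G#6 Ab5 F5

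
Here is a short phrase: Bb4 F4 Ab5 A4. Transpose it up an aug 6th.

G#5 D#5 F#6 F##5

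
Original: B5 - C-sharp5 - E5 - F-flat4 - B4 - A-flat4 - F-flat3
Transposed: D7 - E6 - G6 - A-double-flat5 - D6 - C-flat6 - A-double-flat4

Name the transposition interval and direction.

up a minor tenth

Take the first pair: B5 → D7. B to D spans 10 letter names, so the interval is some kind of tenth.
B5 to D7 is 15 semitones, which makes it a minor tenth; the second version is higher, so the direction is up.
Checking another pair — Fb3 → Abb4 — gives the same interval.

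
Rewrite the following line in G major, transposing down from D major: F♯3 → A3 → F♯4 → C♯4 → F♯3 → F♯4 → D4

B2 D3 B3 F#3 B2 B3 G3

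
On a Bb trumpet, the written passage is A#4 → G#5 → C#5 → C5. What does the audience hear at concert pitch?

G#4 F#5 B4 Bb4

The Bb trumpet sounds a major second below written, so transpose each written note down a major second.
A#4 -> G#4
G#5 -> F#5
C#5 -> B4
C5 -> Bb4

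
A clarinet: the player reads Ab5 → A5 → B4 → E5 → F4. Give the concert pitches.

F5 F#5 G#4 C#5 D4

The A clarinet sounds a minor third below written, so transpose each written note down a minor third.
Ab5 becomes F5
A5 becomes F#5
B4 becomes G#4
E5 becomes C#5
F4 becomes D4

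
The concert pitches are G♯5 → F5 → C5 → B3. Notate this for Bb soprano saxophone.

A#5 G5 D5 C#4

The Bb soprano saxophone sounds a major second below written, so the written part must be a major second above concert — transpose each note up.
G#5 gives A#5
F5 gives G5
C5 gives D5
B3 gives C#4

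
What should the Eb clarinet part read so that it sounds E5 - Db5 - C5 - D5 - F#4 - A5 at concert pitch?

C#5 Bb4 A4 B4 D#4 F#5

The Eb clarinet sounds a minor third above written, so the written part must be a minor third below concert — transpose each note down.
E5 → C#5
Db5 → Bb4
C5 → A4
D5 → B4
F#4 → D#4
A5 → F#5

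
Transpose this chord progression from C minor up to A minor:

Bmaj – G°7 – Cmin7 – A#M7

C minor up to A minor is a major sixth; each chord root moves by that interval while the quality stays the same.
Bmaj: root B up a major sixth → G#, giving G#maj.
G°7: root G up a major sixth → E, giving E°7.
Cmin7: root C up a major sixth → A, giving Amin7.
A#M7: root A# up a major sixth → F##, giving F##M7.

G#maj E°7 Amin7 F##M7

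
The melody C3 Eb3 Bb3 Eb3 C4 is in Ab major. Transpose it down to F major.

A2 C3 G3 C3 A3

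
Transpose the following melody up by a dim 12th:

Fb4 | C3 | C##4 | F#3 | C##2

Cbb6 Gb4 G#5 C5 G#3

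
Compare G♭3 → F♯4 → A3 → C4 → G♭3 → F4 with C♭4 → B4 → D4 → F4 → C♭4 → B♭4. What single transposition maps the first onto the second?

From Gb3 to Cb4 is 4 letter names — a fourth of some quality.
Gb3 to Cb4 is 5 semitones, which makes it a perfect fourth; the second version is higher, so the direction is up.
Checking another pair — F4 → Bb4 — gives the same interval.

up a perfect fourth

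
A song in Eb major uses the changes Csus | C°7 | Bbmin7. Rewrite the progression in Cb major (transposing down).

Absus Ab°7 Gbmin7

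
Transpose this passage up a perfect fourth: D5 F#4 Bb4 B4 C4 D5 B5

G5 B4 Eb5 E5 F4 G5 E6

D5 up a perfect fourth is G5.
F#4 up a perfect fourth is B4.
A perfect fourth up from Bb4 gives Eb5.
A perfect fourth up from B4 gives E5.
C4: a fourth up reaches F, and 5 semitones makes it F4.
A perfect fourth up from D5 gives G5.
B5: a fourth up reaches E, and 5 semitones makes it E6.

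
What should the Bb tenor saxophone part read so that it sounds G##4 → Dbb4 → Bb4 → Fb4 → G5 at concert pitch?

The Bb tenor saxophone sounds a major ninth below written, so the written part must be a major ninth above concert — transpose each note up.
G##4 becomes A##5
Dbb4 becomes Ebb5
Bb4 becomes C6
Fb4 becomes Gb5
G5 becomes A6

A##5 Ebb5 C6 Gb5 A6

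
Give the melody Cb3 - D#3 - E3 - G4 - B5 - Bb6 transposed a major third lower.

Cb3 to Abb2
D#3 to B2
E3 to C3
G4 to Eb4
B5 to G5
Bb6 to Gb6

Abb2 B2 C3 Eb4 G5 Gb6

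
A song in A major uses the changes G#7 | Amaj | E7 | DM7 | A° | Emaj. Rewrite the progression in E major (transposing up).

D#7 Emaj B7 AM7 E° Bmaj

A major up to E major is a perfect fifth; each chord root moves by that interval while the quality stays the same.
G#7: root G# up a perfect fifth → D#, giving D#7.
Amaj: root A up a perfect fifth → E, giving Emaj.
E7: root E up a perfect fifth → B, giving B7.
DM7: root D up a perfect fifth → A, giving AM7.
A°: root A up a perfect fifth → E, giving E°.
Emaj: root E up a perfect fifth → B, giving Bmaj.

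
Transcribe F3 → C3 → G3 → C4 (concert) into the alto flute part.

Bb3 F3 C4 F4

The alto flute sounds a perfect fourth below written, so the written part must be a perfect fourth above concert — transpose each note up.
F3 gives Bb3
C3 gives F3
G3 gives C4
C4 gives F4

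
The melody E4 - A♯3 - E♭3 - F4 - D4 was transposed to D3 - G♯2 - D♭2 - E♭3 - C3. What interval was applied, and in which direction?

down a major ninth

From E4 to D3 is 9 letter names — a ninth of some quality.
D3 to E4 is 14 semitones, which makes it a major ninth; the second version is lower, so the direction is down.
Checking another pair — D4 → C3 — gives the same interval.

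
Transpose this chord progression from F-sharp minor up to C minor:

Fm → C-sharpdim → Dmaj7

Cbm Gdim Abmaj7

F-sharp minor up to C minor is a diminished fifth; each chord root moves by that interval while the quality stays the same.
Fm: root F up a diminished fifth → Cb, giving Cbm.
C-sharpdim: root C-sharp up a diminished fifth → G, giving Gdim.
Dmaj7: root D up a diminished fifth → Ab, giving Abmaj7.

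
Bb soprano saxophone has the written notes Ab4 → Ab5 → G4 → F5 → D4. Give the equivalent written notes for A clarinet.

First find concert pitch: the Bb soprano saxophone sounds a major second below written, so Ab4 Ab5 G4 F5 D4 sounds Gb4 Gb5 F4 Eb5 C4.
Then write for A clarinet: it sounds a minor third below written, so the part must be a minor third above concert.
Gb4 → Bbb4
Gb5 → Bbb5
F4 → Ab4
Eb5 → Gb5
C4 → Eb4

Bbb4 Bbb5 Ab4 Gb5 Eb4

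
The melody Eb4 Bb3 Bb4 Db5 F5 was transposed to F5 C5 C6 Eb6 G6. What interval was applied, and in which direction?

From Eb4 to F5 is 9 letter names — a ninth of some quality.
Eb4 to F5 is 14 semitones, which makes it a major ninth; the second version is higher, so the direction is up.
Checking another pair — F5 → G6 — gives the same interval.

up a major ninth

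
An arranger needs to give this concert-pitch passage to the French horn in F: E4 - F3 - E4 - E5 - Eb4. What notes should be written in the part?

The French horn in F sounds a perfect fifth below written, so the written part must be a perfect fifth above concert — transpose each note up.
E4 to B4
F3 to C4
E4 to B4
E5 to B5
Eb4 to Bb4

B4 C4 B4 B5 Bb4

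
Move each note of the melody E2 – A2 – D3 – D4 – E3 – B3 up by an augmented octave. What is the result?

E#3 A#3 D#4 D#5 E#4 B#4

E2 to E#3
A2 to A#3
D3 to D#4
D4 to D#5
E3 to E#4
B3 to B#4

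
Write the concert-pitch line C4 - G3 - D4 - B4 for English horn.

G4 D4 A4 F#5

The English horn sounds a perfect fifth below written, so the written part must be a perfect fifth above concert — transpose each note up.
C4 -> G4
G3 -> D4
D4 -> A4
B4 -> F#5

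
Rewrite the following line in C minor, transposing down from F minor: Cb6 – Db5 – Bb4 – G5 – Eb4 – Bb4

Gb5 Ab4 F4 D5 Bb3 F4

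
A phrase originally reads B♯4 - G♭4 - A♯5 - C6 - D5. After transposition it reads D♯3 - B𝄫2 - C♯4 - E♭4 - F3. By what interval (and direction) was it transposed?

down a major thirteenth

Take the first pair: B#4 → D#3. B to D spans 13 letter names, so the interval is some kind of thirteenth.
D#3 to B#4 is 21 semitones, which makes it a major thirteenth; the second version is lower, so the direction is down.
Checking another pair — D5 → F3 — gives the same interval.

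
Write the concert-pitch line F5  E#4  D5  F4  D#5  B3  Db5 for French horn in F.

C6 B#4 A5 C5 A#5 F#4 Ab5

Written C4 sounds as F3 on the French horn in F, so concert pitches are written a perfect fifth up.
F5 becomes C6
E#4 becomes B#4
D5 becomes A5
F4 becomes C5
D#5 becomes A#5
B3 becomes F#4
Db5 becomes Ab5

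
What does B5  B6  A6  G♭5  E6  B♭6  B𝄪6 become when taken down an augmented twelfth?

Eb4 Eb5 Db5 Cbb4 Ab4 Ebb5 E#5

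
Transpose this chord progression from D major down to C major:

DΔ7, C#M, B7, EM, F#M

CΔ7 BM A7 DM EM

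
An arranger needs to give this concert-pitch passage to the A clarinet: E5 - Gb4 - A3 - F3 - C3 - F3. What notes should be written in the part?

Written C4 sounds as A3 on the A clarinet, so concert pitches are written a minor third up.
E5 gives G5
Gb4 gives Bbb4
A3 gives C4
F3 gives Ab3
C3 gives Eb3
F3 gives Ab3

G5 Bbb4 C4 Ab3 Eb3 Ab3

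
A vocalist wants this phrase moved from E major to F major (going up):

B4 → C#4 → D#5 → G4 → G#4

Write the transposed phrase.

C5 D4 E5 Ab4 A4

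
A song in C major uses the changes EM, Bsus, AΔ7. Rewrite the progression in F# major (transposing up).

A#M E#sus D#Δ7

C major up to F# major is an augmented fourth; each chord root moves by that interval while the quality stays the same.
EM: root E up an augmented fourth → A#, giving A#M.
Bsus: root B up an augmented fourth → E#, giving E#sus.
AΔ7: root A up an augmented fourth → D#, giving D#Δ7.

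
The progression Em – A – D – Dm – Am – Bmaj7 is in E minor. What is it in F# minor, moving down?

F#m B E Em Bm C#maj7

E minor down to F# minor is a minor seventh; each chord root moves by that interval while the quality stays the same.
Em: root E down a minor seventh → F#, giving F#m.
A: root A down a minor seventh → B, giving B.
D: root D down a minor seventh → E, giving E.
Dm: root D down a minor seventh → E, giving Em.
Am: root A down a minor seventh → B, giving Bm.
Bmaj7: root B down a minor seventh → C#, giving C#maj7.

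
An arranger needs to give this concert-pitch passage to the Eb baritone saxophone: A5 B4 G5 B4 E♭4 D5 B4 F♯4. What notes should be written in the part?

Written C4 sounds as Eb2 on the Eb baritone saxophone, so concert pitches are written a major thirteenth up.
A5 gives F#7
B4 gives G#6
G5 gives E7
B4 gives G#6
Eb4 gives C6
D5 gives B6
B4 gives G#6
F#4 gives D#6

F#7 G#6 E7 G#6 C6 B6 G#6 D#6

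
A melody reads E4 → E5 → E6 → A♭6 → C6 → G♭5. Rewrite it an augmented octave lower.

Eb3 Eb4 Eb5 Abb5 Cb5 Gbb4

E4 gives Eb3
E5 gives Eb4
E6 gives Eb5
Ab6 gives Abb5
C6 gives Cb5
Gb5 gives Gbb4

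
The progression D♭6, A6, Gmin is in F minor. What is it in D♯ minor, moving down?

F minor down to D♯ minor is a diminished third; each chord root moves by that interval while the quality stays the same.
D♭6: root D♭ down a diminished third → B, giving B6.
A6: root A down a diminished third → F##, giving F##6.
Gmin: root G down a diminished third → E#, giving E#min.

B6 F##6 E#min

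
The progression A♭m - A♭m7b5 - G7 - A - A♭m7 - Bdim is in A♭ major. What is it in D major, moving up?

Dm Dm7b5 C#7 D# Dm7 E#dim

A♭ major up to D major is an augmented fourth; each chord root moves by that interval while the quality stays the same.
A♭m: root A♭ up an augmented fourth → D, giving Dm.
A♭m7b5: root A♭ up an augmented fourth → D, giving Dm7b5.
G7: root G up an augmented fourth → C#, giving C#7.
A: root A up an augmented fourth → D#, giving D#.
A♭m7: root A♭ up an augmented fourth → D, giving Dm7.
Bdim: root B up an augmented fourth → E#, giving E#dim.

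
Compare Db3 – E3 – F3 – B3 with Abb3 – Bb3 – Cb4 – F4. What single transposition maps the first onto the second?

Take the first pair: Db3 → Abb3. D to A spans 5 letter names, so the interval is some kind of fifth.
Db3 to Abb3 is 6 semitones, which makes it a diminished fifth; the second version is higher, so the direction is up.
Checking another pair — B3 → F4 — gives the same interval.

up a diminished fifth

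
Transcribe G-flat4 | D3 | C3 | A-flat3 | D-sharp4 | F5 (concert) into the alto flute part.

Written C4 sounds as G3 on the alto flute, so concert pitches are written a perfect fourth up.
Gb4 gives Cb5
D3 gives G3
C3 gives F3
Ab3 gives Db4
D#4 gives G#4
F5 gives Bb5

Cb5 G3 F3 Db4 G#4 Bb5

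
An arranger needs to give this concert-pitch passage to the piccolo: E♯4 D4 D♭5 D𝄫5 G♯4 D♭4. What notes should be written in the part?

The piccolo sounds a perfect octave above written, so the written part must be a perfect octave below concert — transpose each note down.
E#4 gives E#3
D4 gives D3
Db5 gives Db4
Dbb5 gives Dbb4
G#4 gives G#3
Db4 gives Db3

E#3 D3 Db4 Dbb4 G#3 Db3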